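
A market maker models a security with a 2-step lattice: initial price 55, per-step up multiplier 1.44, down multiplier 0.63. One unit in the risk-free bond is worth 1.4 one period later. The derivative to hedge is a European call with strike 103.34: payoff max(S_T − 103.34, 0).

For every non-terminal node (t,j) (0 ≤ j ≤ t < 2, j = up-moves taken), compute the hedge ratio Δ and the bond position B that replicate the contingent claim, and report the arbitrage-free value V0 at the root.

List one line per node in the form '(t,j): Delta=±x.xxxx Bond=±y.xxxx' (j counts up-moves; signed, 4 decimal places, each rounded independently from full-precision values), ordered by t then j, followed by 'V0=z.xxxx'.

No-arbitrage ⇒ martingale measure with p* = (R−d)/(u−d) = 0.9506.
At expiry t=2: V(2,0)=0.0000, V(2,1)=0.0000, V(2,2)=10.7080
Node (1,0) S=34.6500: V=(p*·0.0000+(1−p*)·0.0000)/1.4=0.0000; Δ=(0.0000−0.0000)/(49.8960−21.8295)=0.0000; B=V−Δ·S=0.0000
Node (1,1) S=79.2000: V=(p*·10.7080+(1−p*)·0.0000)/1.4=7.2709; Δ=(10.7080−0.0000)/(114.0480−49.8960)=0.1669; B=V−Δ·S=-5.9489
Node (0,0) S=55.0000: V=(p*·7.2709+(1−p*)·0.0000)/1.4=4.9370; Δ=(7.2709−0.0000)/(79.2000−34.6500)=0.1632; B=V−Δ·S=-4.0394
Check: Δ(0,0)·S0 + B(0,0) = 4.9370 = V0.

(0,0): Delta=0.1632 Bond=-4.0394
(1,0): Delta=0.0000 Bond=0.0000
(1,1): Delta=0.1669 Bond=-5.9489
V0=4.9370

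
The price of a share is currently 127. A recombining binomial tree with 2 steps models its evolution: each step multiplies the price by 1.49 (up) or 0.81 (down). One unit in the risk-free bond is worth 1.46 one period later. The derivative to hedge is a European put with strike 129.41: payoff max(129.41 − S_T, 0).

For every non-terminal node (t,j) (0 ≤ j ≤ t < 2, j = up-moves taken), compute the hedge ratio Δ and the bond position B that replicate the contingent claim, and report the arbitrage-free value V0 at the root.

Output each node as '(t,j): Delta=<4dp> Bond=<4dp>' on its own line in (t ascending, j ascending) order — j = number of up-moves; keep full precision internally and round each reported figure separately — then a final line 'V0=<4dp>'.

(0,0): Delta=-0.0161 Bond=2.0900
(1,0): Delta=-0.6588 Bond=69.1651
(1,1): Delta=0.0000 Bond=0.0000
V0=0.0421

Risk-neutral probability p* = (R−d)/(u−d) = (1.46−0.81)/(1.49−0.81) = 0.9559.
At expiry t=2: V(2,0)=46.0853, V(2,1)=0.0000, V(2,2)=0.0000
  t=1,j=0: stock 102.8700 → up 153.2763 (V=0.0000), down 83.3247 (V=46.0853). Price 1.3926; hedge Δ=-0.6588, bond B=69.1651.
  t=1,j=1: stock 189.2300 → up 281.9527 (V=0.0000), down 153.2763 (V=0.0000). Price 0.0000; hedge Δ=0.0000, bond B=0.0000.
  t=0,j=0: stock 127.0000 → up 189.2300 (V=0.0000), down 102.8700 (V=1.3926). Price 0.0421; hedge Δ=-0.0161, bond B=2.0900.
Check: Δ(0,0)·S0 + B(0,0) = 0.0421 = V0.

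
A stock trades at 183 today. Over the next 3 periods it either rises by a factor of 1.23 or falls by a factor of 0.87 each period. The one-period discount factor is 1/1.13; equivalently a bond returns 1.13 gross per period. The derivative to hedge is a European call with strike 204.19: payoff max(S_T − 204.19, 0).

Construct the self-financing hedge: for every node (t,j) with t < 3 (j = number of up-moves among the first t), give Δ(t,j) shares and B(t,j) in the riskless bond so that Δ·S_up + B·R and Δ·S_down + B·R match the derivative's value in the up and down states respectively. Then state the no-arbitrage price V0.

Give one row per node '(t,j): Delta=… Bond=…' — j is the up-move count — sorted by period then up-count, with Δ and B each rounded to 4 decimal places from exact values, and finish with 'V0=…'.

The replicating-portfolio and risk-neutral prices coincide; use p* = (1.13−0.87)/(1.23−0.87) = 0.7222 for the latter.
Payoff layer (t=3): V(3,0)=0.0000, V(3,1)=0.0000, V(3,2)=36.6788, V(3,3)=136.3487
(2,0): S=138.5127. Δ = (V_up−V_dn)/(S_up−S_dn) = (0.0000−0.0000)/(170.3706−120.5060) = 0.0000. V = [p*·0.0000 + (1−p*)·0.0000]/1.13 = 0.0000. B = V − Δ·S = 0.0000.
(2,1): S=195.8283. Δ = (V_up−V_dn)/(S_up−S_dn) = (36.6788−0.0000)/(240.8688−170.3706) = 0.5203. V = [p*·36.6788 + (1−p*)·0.0000]/1.13 = 23.4427. B = V − Δ·S = -78.4429.
(2,2): S=276.8607. Δ = (V_up−V_dn)/(S_up−S_dn) = (136.3487−36.6788)/(340.5387−240.8688) = 1.0000. V = [p*·136.3487 + (1−p*)·36.6788]/1.13 = 96.1616. B = V − Δ·S = -180.6991.
(1,0): S=159.2100. Δ = (V_up−V_dn)/(S_up−S_dn) = (23.4427−0.0000)/(195.8283−138.5127) = 0.4090. V = [p*·23.4427 + (1−p*)·0.0000]/1.13 = 14.9830. B = V − Δ·S = -50.1356.
(1,1): S=225.0900. Δ = (V_up−V_dn)/(S_up−S_dn) = (96.1616−23.4427)/(276.8607−195.8283) = 0.8974. V = [p*·96.1616 + (1−p*)·23.4427]/1.13 = 67.2229. B = V − Δ·S = -134.7740.
(0,0): S=183.0000. Δ = (V_up−V_dn)/(S_up−S_dn) = (67.2229−14.9830)/(225.0900−159.2100) = 0.7930. V = [p*·67.2229 + (1−p*)·14.9830]/1.13 = 46.6476. B = V − Δ·S = -98.4631.
Self-financing check: at every node Δ·S+B equals the discounted successor values.

(0,0): Delta=0.7930 Bond=-98.4631
(1,0): Delta=0.4090 Bond=-50.1356
(1,1): Delta=0.8974 Bond=-134.7740
(2,0): Delta=0.0000 Bond=0.0000
(2,1): Delta=0.5203 Bond=-78.4429
(2,2): Delta=1.0000 Bond=-180.6991
V0=46.6476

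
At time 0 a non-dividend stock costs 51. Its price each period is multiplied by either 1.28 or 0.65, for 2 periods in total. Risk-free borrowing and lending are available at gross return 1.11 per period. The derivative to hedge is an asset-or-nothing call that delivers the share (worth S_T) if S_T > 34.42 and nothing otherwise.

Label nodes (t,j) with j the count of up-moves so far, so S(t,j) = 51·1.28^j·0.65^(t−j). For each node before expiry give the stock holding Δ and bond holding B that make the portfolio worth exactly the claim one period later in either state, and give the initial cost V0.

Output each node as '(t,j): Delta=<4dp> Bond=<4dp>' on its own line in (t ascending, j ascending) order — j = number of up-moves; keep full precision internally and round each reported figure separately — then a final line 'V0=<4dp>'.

Risk-neutral probability p* = (R−d)/(u−d) = (1.11−0.65)/(1.28−0.65) = 0.7302.
Payoff layer (t=2): V(2,0)=0.0000, V(2,1)=42.4320, V(2,2)=83.5584
  t=1,j=0: stock 33.1500 → up 42.4320 (V=42.4320), down 21.5475 (V=0.0000). Price 27.9118; hedge Δ=2.0317, bond B=-39.4406.
  t=1,j=1: stock 65.2800 → up 83.5584 (V=83.5584), down 42.4320 (V=42.4320). Price 65.2800; hedge Δ=1.0000, bond B=0.0000.
  t=0,j=0: stock 51.0000 → up 65.2800 (V=65.2800), down 33.1500 (V=27.9118). Price 49.7266; hedge Δ=1.1630, bond B=-9.5880.
Self-financing check: at every node Δ·S+B equals the discounted successor values.

(0,0): Delta=1.1630 Bond=-9.5880
(1,0): Delta=2.0317 Bond=-39.4406
(1,1): Delta=1.0000 Bond=0.0000
V0=49.7266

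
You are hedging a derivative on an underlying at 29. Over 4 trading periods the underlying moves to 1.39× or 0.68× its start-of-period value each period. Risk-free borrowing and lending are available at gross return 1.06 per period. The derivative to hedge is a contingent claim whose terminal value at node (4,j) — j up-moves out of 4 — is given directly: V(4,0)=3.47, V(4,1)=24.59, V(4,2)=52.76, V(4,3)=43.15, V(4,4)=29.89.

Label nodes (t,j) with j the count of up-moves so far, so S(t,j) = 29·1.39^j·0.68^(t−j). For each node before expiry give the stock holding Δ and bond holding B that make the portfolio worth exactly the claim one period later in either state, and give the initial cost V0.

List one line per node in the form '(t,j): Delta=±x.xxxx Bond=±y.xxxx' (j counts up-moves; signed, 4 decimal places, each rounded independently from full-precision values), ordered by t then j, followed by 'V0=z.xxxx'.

Since d<R<u, set p* = (R−d)/(u−d) = 0.5352; price each node as the discounted p*-expectation of its children.
Payoff layer (t=4): V(4,0)=3.4700, V(4,1)=24.5900, V(4,2)=52.7600, V(4,3)=43.1500, V(4,4)=29.8900
Node (3,0) S=9.1185: V=(p*·24.5900+(1−p*)·3.4700)/1.06=13.9374; Δ=(24.5900−3.4700)/(12.6748−6.2006)=3.2622; B=V−Δ·S=-15.8091
Node (3,1) S=18.6393: V=(p*·52.7600+(1−p*)·24.5900)/1.06=37.4216; Δ=(52.7600−24.5900)/(25.9087−12.6748)=2.1286; B=V−Δ·S=-2.2545
Node (3,2) S=38.1010: V=(p*·43.1500+(1−p*)·52.7600)/1.06=44.9213; Δ=(43.1500−52.7600)/(52.9604−25.9087)=-0.3552; B=V−Δ·S=58.4566
Node (3,3) S=77.8830: V=(p*·29.8900+(1−p*)·43.1500)/1.06=34.0124; Δ=(29.8900−43.1500)/(108.2573−52.9604)=-0.2398; B=V−Δ·S=52.6884
Node (2,0) S=13.4096: V=(p*·37.4216+(1−p*)·13.9374)/1.06=25.0061; Δ=(37.4216−13.9374)/(18.6393−9.1185)=2.4666; B=V−Δ·S=-8.0703
Node (2,1) S=27.4108: V=(p*·44.9213+(1−p*)·37.4216)/1.06=39.0901; Δ=(44.9213−37.4216)/(38.1010−18.6393)=0.3854; B=V−Δ·S=28.5271
Node (2,2) S=56.0309: V=(p*·34.0124+(1−p*)·44.9213)/1.06=36.8705; Δ=(34.0124−44.9213)/(77.8830−38.1010)=-0.2742; B=V−Δ·S=52.2353
Node (1,0) S=19.7200: V=(p*·39.0901+(1−p*)·25.0061)/1.06=30.7019; Δ=(39.0901−25.0061)/(27.4108−13.4096)=1.0059; B=V−Δ·S=10.8652
Node (1,1) S=40.3100: V=(p*·36.8705+(1−p*)·39.0901)/1.06=35.7568; Δ=(36.8705−39.0901)/(56.0309−27.4108)=-0.0776; B=V−Δ·S=38.8830
Node (0,0) S=29.0000: V=(p*·35.7568+(1−p*)·30.7019)/1.06=31.5163; Δ=(35.7568−30.7019)/(40.3100−19.7200)=0.2455; B=V−Δ·S=24.3968
The time-0 hedge costs 31.5163, which is the no-arbitrage price.

(0,0): Delta=0.2455 Bond=24.3968
(1,0): Delta=1.0059 Bond=10.8652
(1,1): Delta=-0.0776 Bond=38.8830
(2,0): Delta=2.4666 Bond=-8.0703
(2,1): Delta=0.3854 Bond=28.5271
(2,2): Delta=-0.2742 Bond=52.2353
(3,0): Delta=3.2622 Bond=-15.8091
(3,1): Delta=2.1286 Bond=-2.2545
(3,2): Delta=-0.3552 Bond=58.4566
(3,3): Delta=-0.2398 Bond=52.6884
V0=31.5163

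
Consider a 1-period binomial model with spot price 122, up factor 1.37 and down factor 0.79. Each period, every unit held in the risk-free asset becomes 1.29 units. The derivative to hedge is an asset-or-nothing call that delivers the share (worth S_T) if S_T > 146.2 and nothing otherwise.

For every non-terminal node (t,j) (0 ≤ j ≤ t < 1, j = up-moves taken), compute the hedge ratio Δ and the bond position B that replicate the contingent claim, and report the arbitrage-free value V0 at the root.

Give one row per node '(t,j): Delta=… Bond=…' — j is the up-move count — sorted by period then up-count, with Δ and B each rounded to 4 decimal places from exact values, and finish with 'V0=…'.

(0,0): Delta=2.3621 Bond=-176.4777
V0=111.6947

The replicating-portfolio and risk-neutral prices coincide; use p* = (1.29−0.79)/(1.37−0.79) = 0.8621 for the latter.
At expiry t=1: V(1,0)=0.0000, V(1,1)=167.1400
  t=0,j=0: stock 122.0000 → up 167.1400 (V=167.1400), down 96.3800 (V=0.0000). Price 111.6947; hedge Δ=2.3621, bond B=-176.4777.
Check: Δ(0,0)·S0 + B(0,0) = 111.6947 = V0.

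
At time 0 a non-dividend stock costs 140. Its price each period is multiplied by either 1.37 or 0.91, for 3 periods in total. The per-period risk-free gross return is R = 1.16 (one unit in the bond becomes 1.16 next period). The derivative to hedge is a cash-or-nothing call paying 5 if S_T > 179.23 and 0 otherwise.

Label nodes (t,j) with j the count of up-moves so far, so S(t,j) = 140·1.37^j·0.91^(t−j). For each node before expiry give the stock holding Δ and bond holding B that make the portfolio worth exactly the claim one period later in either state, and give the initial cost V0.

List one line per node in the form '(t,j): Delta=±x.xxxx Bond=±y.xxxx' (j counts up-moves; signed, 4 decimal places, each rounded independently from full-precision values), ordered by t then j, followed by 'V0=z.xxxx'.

Since d<R<u, set p* = (R−d)/(u−d) = 0.5435; price each node as the discounted p*-expectation of its children.
Terminal values V(3,·): V(3,0)=0.0000, V(3,1)=0.0000, V(3,2)=5.0000, V(3,3)=5.0000
  t=2,j=0: stock 115.9340 → up 158.8296 (V=0.0000), down 105.4999 (V=0.0000). Price 0.0000; hedge Δ=0.0000, bond B=0.0000.
  t=2,j=1: stock 174.5380 → up 239.1171 (V=5.0000), down 158.8296 (V=0.0000). Price 2.3426; hedge Δ=0.0623, bond B=-8.5270.
  t=2,j=2: stock 262.7660 → up 359.9894 (V=5.0000), down 239.1171 (V=5.0000). Price 4.3103; hedge Δ=0.0000, bond B=4.3103.
  t=1,j=0: stock 127.4000 → up 174.5380 (V=2.3426), down 115.9340 (V=0.0000). Price 1.0975; hedge Δ=0.0400, bond B=-3.9950.
  t=1,j=1: stock 191.8000 → up 262.7660 (V=4.3103), down 174.5380 (V=2.3426). Price 2.9414; hedge Δ=0.0223, bond B=-1.3364.
  t=0,j=0: stock 140.0000 → up 191.8000 (V=2.9414), down 127.4000 (V=1.0975). Price 1.8100; hedge Δ=0.0286, bond B=-2.1984.
Check: Δ(0,0)·S0 + B(0,0) = 1.8100 = V0.

(0,0): Delta=0.0286 Bond=-2.1984
(1,0): Delta=0.0400 Bond=-3.9950
(1,1): Delta=0.0223 Bond=-1.3364
(2,0): Delta=0.0000 Bond=0.0000
(2,1): Delta=0.0623 Bond=-8.5270
(2,2): Delta=0.0000 Bond=4.3103
V0=1.8100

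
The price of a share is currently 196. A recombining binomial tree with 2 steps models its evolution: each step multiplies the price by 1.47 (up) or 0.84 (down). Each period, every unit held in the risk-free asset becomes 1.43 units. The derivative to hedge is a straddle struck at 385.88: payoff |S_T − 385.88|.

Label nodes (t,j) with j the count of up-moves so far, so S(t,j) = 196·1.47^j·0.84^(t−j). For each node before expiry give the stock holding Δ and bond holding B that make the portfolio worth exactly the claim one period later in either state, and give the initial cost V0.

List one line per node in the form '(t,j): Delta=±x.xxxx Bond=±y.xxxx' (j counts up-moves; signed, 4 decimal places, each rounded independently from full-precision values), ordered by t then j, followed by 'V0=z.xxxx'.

(0,0): Delta=-0.6006 Bond=142.7154
(1,0): Delta=-1.0000 Bond=269.8462
(1,1): Delta=-0.5851 Bond=199.6244
V0=25.0049

Under the risk-neutral measure, an up-move has probability p* = (R−d)/(u−d) = 0.9365 and values discount at R = 1.43.
Payoff layer (t=2): V(2,0)=247.5824, V(2,1)=143.8592, V(2,2)=37.6564
Node (1,0) S=164.6400: V=(p*·143.8592+(1−p*)·247.5824)/1.43=105.2062; Δ=(143.8592−247.5824)/(242.0208−138.2976)=-1.0000; B=V−Δ·S=269.8462
Node (1,1) S=288.1200: V=(p*·37.6564+(1−p*)·143.8592)/1.43=31.0486; Δ=(37.6564−143.8592)/(423.5364−242.0208)=-0.5851; B=V−Δ·S=199.6244
Node (0,0) S=196.0000: V=(p*·31.0486+(1−p*)·105.2062)/1.43=25.0049; Δ=(31.0486−105.2062)/(288.1200−164.6400)=-0.6006; B=V−Δ·S=142.7154
The time-0 hedge costs 25.0049, which is the no-arbitrage price.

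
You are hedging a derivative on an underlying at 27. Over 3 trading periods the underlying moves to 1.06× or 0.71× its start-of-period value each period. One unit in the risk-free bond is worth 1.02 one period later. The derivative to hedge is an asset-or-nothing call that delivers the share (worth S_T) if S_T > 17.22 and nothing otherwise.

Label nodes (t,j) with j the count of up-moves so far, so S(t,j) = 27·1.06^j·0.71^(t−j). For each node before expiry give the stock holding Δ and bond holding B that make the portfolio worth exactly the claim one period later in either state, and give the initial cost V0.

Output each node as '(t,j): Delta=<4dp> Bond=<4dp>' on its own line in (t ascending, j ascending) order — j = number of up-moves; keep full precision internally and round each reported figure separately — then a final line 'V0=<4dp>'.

(0,0): Delta=1.2907 Bond=-8.3356
(1,0): Delta=2.7876 Bond=-37.1978
(1,1): Delta=1.1614 Bond=-4.7997
(2,0): Delta=0.0000 Bond=0.0000
(2,1): Delta=3.0286 Bond=-42.8375
(2,2): Delta=1.0000 Bond=0.0000
V0=26.5146

Since d<R<u, set p* = (R−d)/(u−d) = 0.8857; price each node as the discounted p*-expectation of its children.
Terminal payoffs: V(3,0)=0.0000, V(3,1)=0.0000, V(3,2)=21.5394, V(3,3)=32.1574
(2,0): S=13.6107. Δ = (V_up−V_dn)/(S_up−S_dn) = (0.0000−0.0000)/(14.4273−9.6636) = 0.0000. V = [p*·0.0000 + (1−p*)·0.0000]/1.02 = 0.0000. B = V − Δ·S = 0.0000.
(2,1): S=20.3202. Δ = (V_up−V_dn)/(S_up−S_dn) = (21.5394−0.0000)/(21.5394−14.4273) = 3.0286. V = [p*·21.5394 + (1−p*)·0.0000]/1.02 = 18.7037. B = V − Δ·S = -42.8375.
(2,2): S=30.3372. Δ = (V_up−V_dn)/(S_up−S_dn) = (32.1574−21.5394)/(32.1574−21.5394) = 1.0000. V = [p*·32.1574 + (1−p*)·21.5394]/1.02 = 30.3372. B = V − Δ·S = 0.0000.
(1,0): S=19.1700. Δ = (V_up−V_dn)/(S_up−S_dn) = (18.7037−0.0000)/(20.3202−13.6107) = 2.7876. V = [p*·18.7037 + (1−p*)·0.0000]/1.02 = 16.2413. B = V − Δ·S = -37.1978.
(1,1): S=28.6200. Δ = (V_up−V_dn)/(S_up−S_dn) = (30.3372−18.7037)/(30.3372−20.3202) = 1.1614. V = [p*·30.3372 + (1−p*)·18.7037]/1.02 = 28.4389. B = V − Δ·S = -4.7997.
(0,0): S=27.0000. Δ = (V_up−V_dn)/(S_up−S_dn) = (28.4389−16.2413)/(28.6200−19.1700) = 1.2907. V = [p*·28.4389 + (1−p*)·16.2413]/1.02 = 26.5146. B = V − Δ·S = -8.3356.
Check: Δ(0,0)·S0 + B(0,0) = 26.5146 = V0.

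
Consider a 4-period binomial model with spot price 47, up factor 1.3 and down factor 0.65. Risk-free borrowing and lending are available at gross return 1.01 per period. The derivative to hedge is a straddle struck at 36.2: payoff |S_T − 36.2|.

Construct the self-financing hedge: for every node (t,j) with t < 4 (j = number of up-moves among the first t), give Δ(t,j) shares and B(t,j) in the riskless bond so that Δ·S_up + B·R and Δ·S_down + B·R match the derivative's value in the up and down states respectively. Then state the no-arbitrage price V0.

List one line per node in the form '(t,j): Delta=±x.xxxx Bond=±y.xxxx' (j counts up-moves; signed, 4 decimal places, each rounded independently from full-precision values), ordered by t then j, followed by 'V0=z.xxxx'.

The replicating-portfolio and risk-neutral prices coincide; use p* = (1.01−0.65)/(1.3−0.65) = 0.5538 for the latter.
Payoff layer (t=4): V(4,0)=27.8102, V(4,1)=19.4204, V(4,2)=2.6408, V(4,3)=30.9184, V(4,4)=98.0367
Node (3,0) S=12.9074: V=(p*·19.4204+(1−p*)·27.8102)/1.01=22.9342; Δ=(19.4204−27.8102)/(16.7796−8.3898)=-1.0000; B=V−Δ·S=35.8416
Node (3,1) S=25.8148: V=(p*·2.6408+(1−p*)·19.4204)/1.01=10.0268; Δ=(2.6408−19.4204)/(33.5592−16.7796)=-1.0000; B=V−Δ·S=35.8416
Node (3,2) S=51.6295: V=(p*·30.9184+(1−p*)·2.6408)/1.01=18.1210; Δ=(30.9184−2.6408)/(67.1184−33.5592)=0.8426; B=V−Δ·S=-25.3829
Node (3,3) S=103.2590: V=(p*·98.0367+(1−p*)·30.9184)/1.01=67.4174; Δ=(98.0367−30.9184)/(134.2367−67.1184)=1.0000; B=V−Δ·S=-35.8416
Node (2,0) S=19.8575: V=(p*·10.0268+(1−p*)·22.9342)/1.01=15.6292; Δ=(10.0268−22.9342)/(25.8148−12.9074)=-1.0000; B=V−Δ·S=35.4867
Node (2,1) S=39.7150: V=(p*·18.1210+(1−p*)·10.0268)/1.01=14.3661; Δ=(18.1210−10.0268)/(51.6295−25.8148)=0.3135; B=V−Δ·S=1.9135
Node (2,2) S=79.4300: V=(p*·67.4174+(1−p*)·18.1210)/1.01=44.9739; Δ=(67.4174−18.1210)/(103.2590−51.6295)=0.9548; B=V−Δ·S=-30.8667
Node (1,0) S=30.5500: V=(p*·14.3661+(1−p*)·15.6292)/1.01=14.7818; Δ=(14.3661−15.6292)/(39.7150−19.8575)=-0.0636; B=V−Δ·S=16.7251
Node (1,1) S=61.1000: V=(p*·44.9739+(1−p*)·14.3661)/1.01=31.0080; Δ=(44.9739−14.3661)/(79.4300−39.7150)=0.7707; B=V−Δ·S=-16.0809
Node (0,0) S=47.0000: V=(p*·31.0080+(1−p*)·14.7818)/1.01=23.5333; Δ=(31.0080−14.7818)/(61.1000−30.5500)=0.5311; B=V−Δ·S=-1.4301
The time-0 hedge costs 23.5333, which is the no-arbitrage price.

(0,0): Delta=0.5311 Bond=-1.4301
(1,0): Delta=-0.0636 Bond=16.7251
(1,1): Delta=0.7707 Bond=-16.0809
(2,0): Delta=-1.0000 Bond=35.4867
(2,1): Delta=0.3135 Bond=1.9135
(2,2): Delta=0.9548 Bond=-30.8667
(3,0): Delta=-1.0000 Bond=35.8416
(3,1): Delta=-1.0000 Bond=35.8416
(3,2): Delta=0.8426 Bond=-25.3829
(3,3): Delta=1.0000 Bond=-35.8416
V0=23.5333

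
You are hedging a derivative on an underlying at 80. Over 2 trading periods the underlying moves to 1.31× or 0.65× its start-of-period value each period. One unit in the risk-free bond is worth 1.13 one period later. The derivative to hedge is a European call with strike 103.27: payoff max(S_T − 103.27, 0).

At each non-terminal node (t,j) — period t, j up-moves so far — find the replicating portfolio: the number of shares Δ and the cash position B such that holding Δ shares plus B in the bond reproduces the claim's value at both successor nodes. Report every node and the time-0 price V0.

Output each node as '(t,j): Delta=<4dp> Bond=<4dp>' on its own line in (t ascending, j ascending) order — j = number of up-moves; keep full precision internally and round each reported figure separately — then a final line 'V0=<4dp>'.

(0,0): Delta=0.4147 Bond=-19.0818
(1,0): Delta=0.0000 Bond=0.0000
(1,1): Delta=0.4918 Bond=-29.6483
V0=14.0912

No-arbitrage ⇒ martingale measure with p* = (R−d)/(u−d) = 0.7273.
Terminal payoffs: V(2,0)=0.0000, V(2,1)=0.0000, V(2,2)=34.0180
  t=1,j=0: stock 52.0000 → up 68.1200 (V=0.0000), down 33.8000 (V=0.0000). Price 0.0000; hedge Δ=0.0000, bond B=0.0000.
  t=1,j=1: stock 104.8000 → up 137.2880 (V=34.0180), down 68.1200 (V=0.0000). Price 21.8941; hedge Δ=0.4918, bond B=-29.6483.
  t=0,j=0: stock 80.0000 → up 104.8000 (V=21.8941), down 52.0000 (V=0.0000). Price 14.0912; hedge Δ=0.4147, bond B=-19.0818.
Each (Δ,B) replicates both successor values, so the strategy is self-financing and V0 is arbitrage-free.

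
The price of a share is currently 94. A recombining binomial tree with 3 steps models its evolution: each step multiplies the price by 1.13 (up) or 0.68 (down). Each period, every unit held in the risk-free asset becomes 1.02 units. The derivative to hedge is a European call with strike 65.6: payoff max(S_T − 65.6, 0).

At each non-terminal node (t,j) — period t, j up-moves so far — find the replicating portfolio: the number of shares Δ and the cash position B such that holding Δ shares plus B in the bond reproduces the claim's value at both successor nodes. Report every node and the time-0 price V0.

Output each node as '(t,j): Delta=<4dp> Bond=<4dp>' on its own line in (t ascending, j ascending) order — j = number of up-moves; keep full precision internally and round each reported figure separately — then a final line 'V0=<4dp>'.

Since d<R<u, set p* = (R−d)/(u−d) = 0.7556; price each node as the discounted p*-expectation of its children.
At expiry t=3: V(3,0)=0.0000, V(3,1)=0.0000, V(3,2)=16.0194, V(3,3)=70.0323
(2,0): S=43.4656. Δ = (V_up−V_dn)/(S_up−S_dn) = (0.0000−0.0000)/(49.1161−29.5566) = 0.0000. V = [p*·0.0000 + (1−p*)·0.0000]/1.02 = 0.0000. B = V − Δ·S = 0.0000.
(2,1): S=72.2296. Δ = (V_up−V_dn)/(S_up−S_dn) = (16.0194−0.0000)/(81.6194−49.1161) = 0.4929. V = [p*·16.0194 + (1−p*)·0.0000]/1.02 = 11.8663. B = V − Δ·S = -23.7325.
(2,2): S=120.0286. Δ = (V_up−V_dn)/(S_up−S_dn) = (70.0323−16.0194)/(135.6323−81.6194) = 1.0000. V = [p*·70.0323 + (1−p*)·16.0194]/1.02 = 55.7149. B = V − Δ·S = -64.3137.
(1,0): S=63.9200. Δ = (V_up−V_dn)/(S_up−S_dn) = (11.8663−0.0000)/(72.2296−43.4656) = 0.4125. V = [p*·11.8663 + (1−p*)·0.0000]/1.02 = 8.7898. B = V − Δ·S = -17.5796.
(1,1): S=106.2200. Δ = (V_up−V_dn)/(S_up−S_dn) = (55.7149−11.8663)/(120.0286−72.2296) = 0.9174. V = [p*·55.7149 + (1−p*)·11.8663]/1.02 = 44.1140. B = V − Δ·S = -53.3273.
(0,0): S=94.0000. Δ = (V_up−V_dn)/(S_up−S_dn) = (44.1140−8.7898)/(106.2200−63.9200) = 0.8351. V = [p*·44.1140 + (1−p*)·8.7898]/1.02 = 34.7836. B = V − Δ·S = -43.7147.
Root portfolio cost Δ·94+B reproduces V0=34.7836.

(0,0): Delta=0.8351 Bond=-43.7147
(1,0): Delta=0.4125 Bond=-17.5796
(1,1): Delta=0.9174 Bond=-53.3273
(2,0): Delta=0.0000 Bond=0.0000
(2,1): Delta=0.4929 Bond=-23.7325
(2,2): Delta=1.0000 Bond=-64.3137
V0=34.7836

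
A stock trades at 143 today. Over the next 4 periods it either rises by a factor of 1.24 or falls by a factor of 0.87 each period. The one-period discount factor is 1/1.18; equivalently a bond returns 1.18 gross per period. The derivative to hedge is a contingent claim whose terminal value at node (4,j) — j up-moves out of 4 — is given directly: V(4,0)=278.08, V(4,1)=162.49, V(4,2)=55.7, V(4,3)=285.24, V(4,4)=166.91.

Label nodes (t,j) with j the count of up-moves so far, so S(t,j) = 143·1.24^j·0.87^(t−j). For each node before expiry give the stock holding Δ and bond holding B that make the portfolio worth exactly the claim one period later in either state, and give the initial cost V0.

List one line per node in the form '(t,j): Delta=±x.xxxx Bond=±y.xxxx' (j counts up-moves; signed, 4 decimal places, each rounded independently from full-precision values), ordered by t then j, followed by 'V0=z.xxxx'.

(0,0): Delta=0.0143 Bond=100.9851
(1,0): Delta=2.0138 Bond=-129.5956
(1,1): Delta=-0.2572 Bond=167.3091
(2,0): Delta=-2.2900 Bond=312.9062
(2,1): Delta=2.5982 Bond=-243.0833
(2,2): Delta=-0.6450 Bond=282.6844
(3,0): Delta=-3.3176 Bond=465.9938
(3,1): Delta=-2.1505 Bond=350.5007
(3,2): Delta=3.2431 Bond=-410.1942
(3,3): Delta=-1.1730 Bond=477.5215
V0=103.0282

The replicating-portfolio and risk-neutral prices coincide; use p* = (1.18−0.87)/(1.24−0.87) = 0.8378 for the latter.
Payoff layer (t=4): V(4,0)=278.0800, V(4,1)=162.4900, V(4,2)=55.7000, V(4,3)=285.2400, V(4,4)=166.9100
  t=3,j=0: stock 94.1659 → up 116.7658 (V=162.4900), down 81.9244 (V=278.0800). Price 153.5884; hedge Δ=-3.3176, bond B=465.9938.
  t=3,j=1: stock 134.2135 → up 166.4247 (V=55.7000), down 116.7658 (V=162.4900). Price 61.8791; hedge Δ=-2.1505, bond B=350.5007.
  t=3,j=2: stock 191.2928 → up 237.2031 (V=285.2400), down 166.4247 (V=55.7000). Price 210.1842; hedge Δ=3.2431, bond B=-410.1942.
  t=3,j=3: stock 272.6472 → up 338.0826 (V=166.9100), down 237.2031 (V=285.2400). Price 157.7107; hedge Δ=-1.1730, bond B=477.5215.
  t=2,j=0: stock 108.2367 → up 134.2135 (V=61.8791), down 94.1659 (V=153.5884). Price 65.0431; hedge Δ=-2.2900, bond B=312.9062.
  t=2,j=1: stock 154.2684 → up 191.2928 (V=210.1842), down 134.2135 (V=61.8791). Price 157.7413; hedge Δ=2.5982, bond B=-243.0833.
  t=2,j=2: stock 219.8768 → up 272.6472 (V=157.7107), down 191.2928 (V=210.1842). Price 140.8643; hedge Δ=-0.6450, bond B=282.6844.
  t=1,j=0: stock 124.4100 → up 154.2684 (V=157.7413), down 108.2367 (V=65.0431). Price 120.9399; hedge Δ=2.0138, bond B=-129.5956.
  t=1,j=1: stock 177.3200 → up 219.8768 (V=140.8643), down 154.2684 (V=157.7413). Price 121.6959; hedge Δ=-0.2572, bond B=167.3091.
  t=0,j=0: stock 143.0000 → up 177.3200 (V=121.6959), down 124.4100 (V=120.9399). Price 103.0282; hedge Δ=0.0143, bond B=100.9851.
Each (Δ,B) replicates both successor values, so the strategy is self-financing and V0 is arbitrage-free.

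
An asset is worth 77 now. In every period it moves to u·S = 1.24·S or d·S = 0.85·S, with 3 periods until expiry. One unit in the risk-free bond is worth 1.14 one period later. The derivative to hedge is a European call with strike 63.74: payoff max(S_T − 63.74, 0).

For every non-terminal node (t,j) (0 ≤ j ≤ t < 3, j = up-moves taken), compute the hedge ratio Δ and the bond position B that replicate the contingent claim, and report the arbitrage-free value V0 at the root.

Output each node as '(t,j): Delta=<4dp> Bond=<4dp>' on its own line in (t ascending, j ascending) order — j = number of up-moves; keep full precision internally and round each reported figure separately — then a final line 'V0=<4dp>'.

Since d<R<u, set p* = (R−d)/(u−d) = 0.7436; price each node as the discounted p*-expectation of its children.
Terminal payoffs: V(3,0)=0.0000, V(3,1)=5.2443, V(3,2)=36.8959, V(3,3)=83.0700
  t=2,j=0: stock 55.6325 → up 68.9843 (V=5.2443), down 47.2876 (V=0.0000). Price 3.4207; hedge Δ=0.2417, bond B=-10.0262.
  t=2,j=1: stock 81.1580 → up 100.6359 (V=36.8959), down 68.9843 (V=5.2443). Price 25.2457; hedge Δ=1.0000, bond B=-55.9123.
  t=2,j=2: stock 118.3952 → up 146.8100 (V=83.0700), down 100.6359 (V=36.8959). Price 62.4829; hedge Δ=1.0000, bond B=-55.9123.
  t=1,j=0: stock 65.4500 → up 81.1580 (V=25.2457), down 55.6325 (V=3.4207). Price 17.2365; hedge Δ=0.8550, bond B=-38.7251.
  t=1,j=1: stock 95.4800 → up 118.3952 (V=62.4829), down 81.1580 (V=25.2457). Price 46.4341; hedge Δ=1.0000, bond B=-49.0459.
  t=0,j=0: stock 77.0000 → up 95.4800 (V=46.4341), down 65.4500 (V=17.2365). Price 34.1645; hedge Δ=0.9723, bond B=-40.7013.
Check: Δ(0,0)·S0 + B(0,0) = 34.1645 = V0.

(0,0): Delta=0.9723 Bond=-40.7013
(1,0): Delta=0.8550 Bond=-38.7251
(1,1): Delta=1.0000 Bond=-49.0459
(2,0): Delta=0.2417 Bond=-10.0262
(2,1): Delta=1.0000 Bond=-55.9123
(2,2): Delta=1.0000 Bond=-55.9123
V0=34.1645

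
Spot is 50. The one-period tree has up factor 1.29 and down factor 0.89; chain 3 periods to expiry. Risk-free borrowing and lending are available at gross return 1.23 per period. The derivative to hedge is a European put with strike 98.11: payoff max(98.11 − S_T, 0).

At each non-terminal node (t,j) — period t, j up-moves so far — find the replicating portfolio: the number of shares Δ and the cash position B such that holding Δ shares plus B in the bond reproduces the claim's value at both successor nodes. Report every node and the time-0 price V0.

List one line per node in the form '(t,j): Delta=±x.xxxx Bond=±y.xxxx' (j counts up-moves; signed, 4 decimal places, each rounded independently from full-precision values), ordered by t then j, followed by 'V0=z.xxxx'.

(0,0): Delta=-0.7797 Bond=44.7539
(1,0): Delta=-1.0000 Bond=64.8490
(1,1): Delta=-0.7529 Bond=53.3176
(2,0): Delta=-1.0000 Bond=79.7642
(2,1): Delta=-1.0000 Bond=79.7642
(2,2): Delta=-0.7228 Bond=63.0777
V0=5.7670

Risk-neutral probability p* = (R−d)/(u−d) = (1.23−0.89)/(1.29−0.89) = 0.8500.
At expiry t=3: V(3,0)=62.8615, V(3,1)=47.0195, V(3,2)=24.0575, V(3,3)=0.0000
(2,0): S=39.6050. Δ = (V_up−V_dn)/(S_up−S_dn) = (47.0195−62.8615)/(51.0905−35.2485) = -1.0000. V = [p*·47.0195 + (1−p*)·62.8615]/1.23 = 40.1592. B = V − Δ·S = 79.7642.
(2,1): S=57.4050. Δ = (V_up−V_dn)/(S_up−S_dn) = (24.0575−47.0195)/(74.0525−51.0905) = -1.0000. V = [p*·24.0575 + (1−p*)·47.0195]/1.23 = 22.3592. B = V − Δ·S = 79.7642.
(2,2): S=83.2050. Δ = (V_up−V_dn)/(S_up−S_dn) = (0.0000−24.0575)/(107.3345−74.0525) = -0.7228. V = [p*·0.0000 + (1−p*)·24.0575]/1.23 = 2.9338. B = V − Δ·S = 63.0777.
(1,0): S=44.5000. Δ = (V_up−V_dn)/(S_up−S_dn) = (22.3592−40.1592)/(57.4050−39.6050) = -1.0000. V = [p*·22.3592 + (1−p*)·40.1592]/1.23 = 20.3490. B = V − Δ·S = 64.8490.
(1,1): S=64.5000. Δ = (V_up−V_dn)/(S_up−S_dn) = (2.9338−22.3592)/(83.2050−57.4050) = -0.7529. V = [p*·2.9338 + (1−p*)·22.3592]/1.23 = 4.7542. B = V − Δ·S = 53.3176.
(0,0): S=50.0000. Δ = (V_up−V_dn)/(S_up−S_dn) = (4.7542−20.3490)/(64.5000−44.5000) = -0.7797. V = [p*·4.7542 + (1−p*)·20.3490]/1.23 = 5.7670. B = V − Δ·S = 44.7539.
Check: Δ(0,0)·S0 + B(0,0) = 5.7670 = V0.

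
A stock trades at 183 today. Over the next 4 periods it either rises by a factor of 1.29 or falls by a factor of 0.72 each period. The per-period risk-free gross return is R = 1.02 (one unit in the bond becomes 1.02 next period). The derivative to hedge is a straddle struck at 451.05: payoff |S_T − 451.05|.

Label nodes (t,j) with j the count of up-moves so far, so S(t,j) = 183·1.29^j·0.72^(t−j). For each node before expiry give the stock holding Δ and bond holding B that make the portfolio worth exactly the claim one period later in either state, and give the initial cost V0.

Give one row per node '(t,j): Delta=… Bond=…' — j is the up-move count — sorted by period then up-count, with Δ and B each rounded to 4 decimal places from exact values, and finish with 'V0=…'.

Under the risk-neutral measure, an up-move has probability p* = (R−d)/(u−d) = 0.5263 and values discount at R = 1.02.
At expiry t=4: V(4,0)=401.8708, V(4,1)=362.9373, V(4,2)=293.1815, V(4,3)=168.2023, V(4,4)=55.7189
Node (3,0) S=68.3044: V=(p*·362.9373+(1−p*)·401.8708)/1.02=373.9015; Δ=(362.9373−401.8708)/(88.1127−49.1792)=-1.0000; B=V−Δ·S=442.2059
Node (3,1) S=122.3787: V=(p*·293.1815+(1−p*)·362.9373)/1.02=319.8272; Δ=(293.1815−362.9373)/(157.8685−88.1127)=-1.0000; B=V−Δ·S=442.2059
Node (3,2) S=219.2618: V=(p*·168.2023+(1−p*)·293.1815)/1.02=222.9441; Δ=(168.2023−293.1815)/(282.8477−157.8685)=-1.0000; B=V−Δ·S=442.2059
Node (3,3) S=392.8441: V=(p*·55.7189+(1−p*)·168.2023)/1.02=106.8632; Δ=(55.7189−168.2023)/(506.7689−282.8477)=-0.5023; B=V−Δ·S=304.2025
Node (2,0) S=94.8672: V=(p*·319.8272+(1−p*)·373.9015)/1.02=338.6680; Δ=(319.8272−373.9015)/(122.3787−68.3044)=-1.0000; B=V−Δ·S=433.5352
Node (2,1) S=169.9704: V=(p*·222.9441+(1−p*)·319.8272)/1.02=263.5648; Δ=(222.9441−319.8272)/(219.2618−122.3787)=-1.0000; B=V−Δ·S=433.5352
Node (2,2) S=304.5303: V=(p*·106.8632+(1−p*)·222.9441)/1.02=158.6754; Δ=(106.8632−222.9441)/(392.8441−219.2618)=-0.6687; B=V−Δ·S=362.3260
Node (1,0) S=131.7600: V=(p*·263.5648+(1−p*)·338.6680)/1.02=293.2745; Δ=(263.5648−338.6680)/(169.9704−94.8672)=-1.0000; B=V−Δ·S=425.0345
Node (1,1) S=236.0700: V=(p*·158.6754+(1−p*)·263.5648)/1.02=204.2743; Δ=(158.6754−263.5648)/(304.5303−169.9704)=-0.7795; B=V−Δ·S=388.2908
Node (0,0) S=183.0000: V=(p*·204.2743+(1−p*)·293.2745)/1.02=241.6003; Δ=(204.2743−293.2745)/(236.0700−131.7600)=-0.8532; B=V−Δ·S=397.7409
Check: Δ(0,0)·S0 + B(0,0) = 241.6003 = V0.

(0,0): Delta=-0.8532 Bond=397.7409
(1,0): Delta=-1.0000 Bond=425.0345
(1,1): Delta=-0.7795 Bond=388.2908
(2,0): Delta=-1.0000 Bond=433.5352
(2,1): Delta=-1.0000 Bond=433.5352
(2,2): Delta=-0.6687 Bond=362.3260
(3,0): Delta=-1.0000 Bond=442.2059
(3,1): Delta=-1.0000 Bond=442.2059
(3,2): Delta=-1.0000 Bond=442.2059
(3,3): Delta=-0.5023 Bond=304.2025
V0=241.6003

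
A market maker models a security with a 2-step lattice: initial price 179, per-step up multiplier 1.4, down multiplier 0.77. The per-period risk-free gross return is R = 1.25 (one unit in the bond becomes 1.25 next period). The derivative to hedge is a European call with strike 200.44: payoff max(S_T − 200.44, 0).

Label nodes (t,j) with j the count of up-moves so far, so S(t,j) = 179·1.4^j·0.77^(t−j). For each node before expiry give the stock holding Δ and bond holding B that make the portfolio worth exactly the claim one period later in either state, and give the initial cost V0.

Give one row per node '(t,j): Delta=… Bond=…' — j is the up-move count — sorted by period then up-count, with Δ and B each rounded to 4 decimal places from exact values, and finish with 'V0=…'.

(0,0): Delta=0.8129 Bond=-89.6352
(1,0): Delta=0.0000 Bond=0.0000
(1,1): Delta=0.9526 Bond=-147.0578
V0=55.8765

The replicating-portfolio and risk-neutral prices coincide; use p* = (1.25−0.77)/(1.4−0.77) = 0.7619 for the latter.
Terminal payoffs: V(2,0)=0.0000, V(2,1)=0.0000, V(2,2)=150.4000
(1,0): S=137.8300. Δ = (V_up−V_dn)/(S_up−S_dn) = (0.0000−0.0000)/(192.9620−106.1291) = 0.0000. V = [p*·0.0000 + (1−p*)·0.0000]/1.25 = 0.0000. B = V − Δ·S = 0.0000.
(1,1): S=250.6000. Δ = (V_up−V_dn)/(S_up−S_dn) = (150.4000−0.0000)/(350.8400−192.9620) = 0.9526. V = [p*·150.4000 + (1−p*)·0.0000]/1.25 = 91.6724. B = V − Δ·S = -147.0578.
(0,0): S=179.0000. Δ = (V_up−V_dn)/(S_up−S_dn) = (91.6724−0.0000)/(250.6000−137.8300) = 0.8129. V = [p*·91.6724 + (1−p*)·0.0000]/1.25 = 55.8765. B = V − Δ·S = -89.6352.
The time-0 hedge costs 55.8765, which is the no-arbitrage price.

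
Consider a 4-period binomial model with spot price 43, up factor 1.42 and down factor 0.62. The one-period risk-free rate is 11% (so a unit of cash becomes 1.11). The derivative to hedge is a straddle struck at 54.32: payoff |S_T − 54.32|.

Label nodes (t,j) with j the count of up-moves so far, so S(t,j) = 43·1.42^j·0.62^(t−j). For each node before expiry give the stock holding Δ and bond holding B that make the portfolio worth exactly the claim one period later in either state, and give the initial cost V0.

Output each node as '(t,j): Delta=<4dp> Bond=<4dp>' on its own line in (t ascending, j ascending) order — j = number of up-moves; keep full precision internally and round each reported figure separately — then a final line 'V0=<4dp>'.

The replicating-portfolio and risk-neutral prices coincide; use p* = (1.11−0.62)/(1.42−0.62) = 0.6125 for the latter.
Payoff layer (t=4): V(4,0)=47.9662, V(4,1)=39.7677, V(4,2)=20.9905, V(4,3)=22.0153, V(4,4)=120.5124
(3,0): S=10.2481. Δ = (V_up−V_dn)/(S_up−S_dn) = (39.7677−47.9662)/(14.5523−6.3538) = -1.0000. V = [p*·39.7677 + (1−p*)·47.9662]/1.11 = 38.6888. B = V − Δ·S = 48.9369.
(3,1): S=23.4715. Δ = (V_up−V_dn)/(S_up−S_dn) = (20.9905−39.7677)/(33.3295−14.5523) = -1.0000. V = [p*·20.9905 + (1−p*)·39.7677]/1.11 = 25.4655. B = V − Δ·S = 48.9369.
(3,2): S=53.7572. Δ = (V_up−V_dn)/(S_up−S_dn) = (22.0153−20.9905)/(76.3353−33.3295) = 0.0238. V = [p*·22.0153 + (1−p*)·20.9905]/1.11 = 19.4758. B = V − Δ·S = 18.1949.
(3,3): S=123.1214. Δ = (V_up−V_dn)/(S_up−S_dn) = (120.5124−22.0153)/(174.8324−76.3353) = 1.0000. V = [p*·120.5124 + (1−p*)·22.0153]/1.11 = 74.1844. B = V − Δ·S = -48.9369.
(2,0): S=16.5292. Δ = (V_up−V_dn)/(S_up−S_dn) = (25.4655−38.6888)/(23.4715−10.2481) = -1.0000. V = [p*·25.4655 + (1−p*)·38.6888]/1.11 = 27.5581. B = V − Δ·S = 44.0873.
(2,1): S=37.8572. Δ = (V_up−V_dn)/(S_up−S_dn) = (19.4758−25.4655)/(53.7572−23.4715) = -0.1978. V = [p*·19.4758 + (1−p*)·25.4655]/1.11 = 19.6368. B = V − Δ·S = 27.1238.
(2,2): S=86.7052. Δ = (V_up−V_dn)/(S_up−S_dn) = (74.1844−19.4758)/(123.1214−53.7572) = 0.7887. V = [p*·74.1844 + (1−p*)·19.4758]/1.11 = 47.7341. B = V − Δ·S = -20.6517.
(1,0): S=26.6600. Δ = (V_up−V_dn)/(S_up−S_dn) = (19.6368−27.5581)/(37.8572−16.5292) = -0.3714. V = [p*·19.6368 + (1−p*)·27.5581]/1.11 = 20.4561. B = V − Δ·S = 30.3578.
(1,1): S=61.0600. Δ = (V_up−V_dn)/(S_up−S_dn) = (47.7341−19.6368)/(86.7052−37.8572) = 0.5752. V = [p*·47.7341 + (1−p*)·19.6368]/1.11 = 33.1949. B = V − Δ·S = -1.9267.
(0,0): S=43.0000. Δ = (V_up−V_dn)/(S_up−S_dn) = (33.1949−20.4561)/(61.0600−26.6600) = 0.3703. V = [p*·33.1949 + (1−p*)·20.4561]/1.11 = 25.4582. B = V − Δ·S = 9.5347.
Root portfolio cost Δ·43+B reproduces V0=25.4582.

(0,0): Delta=0.3703 Bond=9.5347
(1,0): Delta=-0.3714 Bond=30.3578
(1,1): Delta=0.5752 Bond=-1.9267
(2,0): Delta=-1.0000 Bond=44.0873
(2,1): Delta=-0.1978 Bond=27.1238
(2,2): Delta=0.7887 Bond=-20.6517
(3,0): Delta=-1.0000 Bond=48.9369
(3,1): Delta=-1.0000 Bond=48.9369
(3,2): Delta=0.0238 Bond=18.1949
(3,3): Delta=1.0000 Bond=-48.9369
V0=25.4582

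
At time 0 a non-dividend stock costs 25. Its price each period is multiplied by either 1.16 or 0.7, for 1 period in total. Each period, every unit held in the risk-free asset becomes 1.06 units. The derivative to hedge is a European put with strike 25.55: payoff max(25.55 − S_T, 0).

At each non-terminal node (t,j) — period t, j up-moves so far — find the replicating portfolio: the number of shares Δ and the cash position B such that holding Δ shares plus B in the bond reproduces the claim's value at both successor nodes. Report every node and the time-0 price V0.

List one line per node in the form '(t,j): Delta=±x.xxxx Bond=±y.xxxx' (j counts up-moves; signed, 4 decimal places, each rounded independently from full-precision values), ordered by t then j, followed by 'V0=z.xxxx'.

No-arbitrage ⇒ martingale measure with p* = (R−d)/(u−d) = 0.7826.
At expiry t=1: V(1,0)=8.0500, V(1,1)=0.0000
  t=0,j=0: stock 25.0000 → up 29.0000 (V=0.0000), down 17.5000 (V=8.0500). Price 1.6509; hedge Δ=-0.7000, bond B=19.1509.
Each (Δ,B) replicates both successor values, so the strategy is self-financing and V0 is arbitrage-free.

(0,0): Delta=-0.7000 Bond=19.1509
V0=1.6509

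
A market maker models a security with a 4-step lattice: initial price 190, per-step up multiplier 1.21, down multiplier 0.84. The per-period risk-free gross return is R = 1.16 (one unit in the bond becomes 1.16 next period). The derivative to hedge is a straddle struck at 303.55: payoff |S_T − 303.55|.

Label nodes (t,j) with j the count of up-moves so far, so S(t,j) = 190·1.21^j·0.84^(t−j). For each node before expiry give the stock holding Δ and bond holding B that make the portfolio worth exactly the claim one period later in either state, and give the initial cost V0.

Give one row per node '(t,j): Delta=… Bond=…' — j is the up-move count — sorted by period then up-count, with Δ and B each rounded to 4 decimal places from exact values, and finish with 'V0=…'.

Under the risk-neutral measure, an up-move has probability p* = (R−d)/(u−d) = 0.8649 and values discount at R = 1.16.
Payoff layer (t=4): V(4,0)=208.9544, V(4,1)=167.2874, V(4,2)=107.2669, V(4,3)=20.8089, V(4,4)=103.7319
(3,0): S=112.6138. Δ = (V_up−V_dn)/(S_up−S_dn) = (167.2874−208.9544)/(136.2626−94.5956) = -1.0000. V = [p*·167.2874 + (1−p*)·208.9544]/1.16 = 149.0673. B = V − Δ·S = 261.6810.
(3,1): S=162.2174. Δ = (V_up−V_dn)/(S_up−S_dn) = (107.2669−167.2874)/(196.2831−136.2626) = -1.0000. V = [p*·107.2669 + (1−p*)·167.2874]/1.16 = 99.4636. B = V − Δ·S = 261.6810.
(3,2): S=233.6704. Δ = (V_up−V_dn)/(S_up−S_dn) = (20.8089−107.2669)/(282.7411−196.2831) = -1.0000. V = [p*·20.8089 + (1−p*)·107.2669]/1.16 = 28.0107. B = V − Δ·S = 261.6810.
(3,3): S=336.5966. Δ = (V_up−V_dn)/(S_up−S_dn) = (103.7319−20.8089)/(407.2819−282.7411) = 0.6658. V = [p*·103.7319 + (1−p*)·20.8089]/1.16 = 79.7638. B = V − Δ·S = -144.3524.
(2,0): S=134.0640. Δ = (V_up−V_dn)/(S_up−S_dn) = (99.4636−149.0673)/(162.2174−112.6138) = -1.0000. V = [p*·99.4636 + (1−p*)·149.0673]/1.16 = 91.5231. B = V − Δ·S = 225.5871.
(2,1): S=193.1160. Δ = (V_up−V_dn)/(S_up−S_dn) = (28.0107−99.4636)/(233.6704−162.2174) = -1.0000. V = [p*·28.0107 + (1−p*)·99.4636]/1.16 = 32.4711. B = V − Δ·S = 225.5871.
(2,2): S=278.1790. Δ = (V_up−V_dn)/(S_up−S_dn) = (79.7638−28.0107)/(336.5966−233.6704) = 0.5028. V = [p*·79.7638 + (1−p*)·28.0107]/1.16 = 62.7329. B = V − Δ·S = -77.1405.
(1,0): S=159.6000. Δ = (V_up−V_dn)/(S_up−S_dn) = (32.4711−91.5231)/(193.1160−134.0640) = -1.0000. V = [p*·32.4711 + (1−p*)·91.5231]/1.16 = 34.8716. B = V − Δ·S = 194.4716.
(1,1): S=229.9000. Δ = (V_up−V_dn)/(S_up−S_dn) = (62.7329−32.4711)/(278.1790−193.1160) = 0.3558. V = [p*·62.7329 + (1−p*)·32.4711]/1.16 = 50.5547. B = V − Δ·S = -31.2340.
(0,0): S=190.0000. Δ = (V_up−V_dn)/(S_up−S_dn) = (50.5547−34.8716)/(229.9000−159.6000) = 0.2231. V = [p*·50.5547 + (1−p*)·34.8716]/1.16 = 41.7546. B = V − Δ·S = -0.6321.
The time-0 hedge costs 41.7546, which is the no-arbitrage price.

(0,0): Delta=0.2231 Bond=-0.6321
(1,0): Delta=-1.0000 Bond=194.4716
(1,1): Delta=0.3558 Bond=-31.2340
(2,0): Delta=-1.0000 Bond=225.5871
(2,1): Delta=-1.0000 Bond=225.5871
(2,2): Delta=0.5028 Bond=-77.1405
(3,0): Delta=-1.0000 Bond=261.6810
(3,1): Delta=-1.0000 Bond=261.6810
(3,2): Delta=-1.0000 Bond=261.6810
(3,3): Delta=0.6658 Bond=-144.3524
V0=41.7546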